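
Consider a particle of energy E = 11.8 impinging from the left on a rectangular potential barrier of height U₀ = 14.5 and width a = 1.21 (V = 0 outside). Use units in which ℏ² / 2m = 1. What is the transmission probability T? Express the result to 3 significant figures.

E < U₀: inside the barrier ψ ∝ e^{±κx} with κ = √(2m(U₀ − E))/ℏ = 1.643.
κa = 1.988, sinh(κa) = 3.583.
The exact tunnelling result is T⁻¹ = 1 + U₀² sinh²(κa) / [4E(U₀ − E)] = 22.18, so T = 0.0451.

T = 0.0451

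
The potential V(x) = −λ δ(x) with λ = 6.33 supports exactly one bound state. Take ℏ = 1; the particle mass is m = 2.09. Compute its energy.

E = -41.9

The bound state is ψ(x) = √κ e^{−κ|x|}. The derivative jump ψ'(0⁺) − ψ'(0⁻) = −(2mλ/ℏ²)ψ(0) fixes κ = mλ/ℏ² = 13.23.
Then E = −ℏ²κ²/(2m) = −mλ²/(2ℏ²) = -41.87.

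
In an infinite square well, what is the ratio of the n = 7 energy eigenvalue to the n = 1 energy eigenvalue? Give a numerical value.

49

E_n = n²π²ℏ²/(2mL²) so the ratio is n₂²/n₁² = 49/1 = 49.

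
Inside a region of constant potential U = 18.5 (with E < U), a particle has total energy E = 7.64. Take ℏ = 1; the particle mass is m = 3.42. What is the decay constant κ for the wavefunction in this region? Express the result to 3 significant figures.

κ = 8.62

Since E < U the TISE in this region is ψ'' = κ²ψ with κ = √(2m(U − E))/ℏ.
κ = √(2 × 3.42 × 10.86) = 8.619.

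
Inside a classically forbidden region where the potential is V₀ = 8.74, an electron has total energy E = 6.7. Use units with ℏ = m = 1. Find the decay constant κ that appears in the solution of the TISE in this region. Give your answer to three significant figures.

κ = 2.02

Since E < V₀ the TISE in this region is ψ'' = κ²ψ with κ = √(2m(V₀ − E))/ℏ.
κ = √(2 × 1 × 2.04) = 2.020.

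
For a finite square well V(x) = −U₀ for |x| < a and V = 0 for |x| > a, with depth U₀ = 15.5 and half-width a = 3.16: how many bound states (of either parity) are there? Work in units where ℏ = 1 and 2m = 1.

N = 8

The dimensionless depth is z₀ = a√(2mU₀)/ℏ = 3.16 × √(15.50) = 12.44.
A new bound state (alternating even/odd) appears each time z₀ passes a multiple of π/2, so N = ⌊2z₀/π⌋ + 1 = ⌊7.920⌋ + 1 = 8.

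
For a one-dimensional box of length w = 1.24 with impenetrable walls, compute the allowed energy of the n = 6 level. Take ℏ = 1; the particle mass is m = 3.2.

E = 36.1

Requiring ψ(0) = ψ(w) = 0 quantises k = nπ/w, hence E_n = ℏ²k²/2m = n²π²ℏ²/(2mw²).
E_6 = 6² × π² / (2 × 3.2 × 1.24²) = 36.11.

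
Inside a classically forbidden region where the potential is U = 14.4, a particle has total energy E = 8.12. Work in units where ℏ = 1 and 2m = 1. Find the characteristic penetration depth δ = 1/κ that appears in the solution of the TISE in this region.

Since E < U the TISE in this region is ψ'' = κ²ψ with κ = √(2m(U − E))/ℏ.
κ = √(2 × 0.5 × 6.28) = 2.506. The penetration depth is δ = 1/κ = 0.399.

δ = 0.399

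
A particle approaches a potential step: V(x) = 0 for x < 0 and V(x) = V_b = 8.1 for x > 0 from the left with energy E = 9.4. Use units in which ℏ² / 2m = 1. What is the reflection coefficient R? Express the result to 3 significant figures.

The wavenumbers are k₁ = √(2mE)/ℏ = 3.066 on the left and k₂ = √(2m(E − V_b))/ℏ = 1.140 on the right.
Matching ψ and ψ′ at x = 0 gives r = (k₁ − k₂)/(k₁ + k₂), so R = r² = 0.2096 and T = 1 − R = 0.7904.

R = 0.210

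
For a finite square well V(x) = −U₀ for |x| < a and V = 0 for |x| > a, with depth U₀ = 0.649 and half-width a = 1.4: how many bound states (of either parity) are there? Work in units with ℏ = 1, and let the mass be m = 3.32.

N = 2

The dimensionless depth is z₀ = a√(2mU₀)/ℏ = 1.4 × √(4.309) = 2.906.
A new bound state (alternating even/odd) appears each time z₀ passes a multiple of π/2, so N = ⌊2z₀/π⌋ + 1 = ⌊1.850⌋ + 1 = 2.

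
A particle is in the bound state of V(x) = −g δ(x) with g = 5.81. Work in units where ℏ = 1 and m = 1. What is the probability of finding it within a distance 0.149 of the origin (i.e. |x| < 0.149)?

P = 0.823

The normalised bound state is ψ = √κ e^{−κ|x|} with κ = mg/ℏ² = 5.810.
P(|x| < d) = ∫_{−d}^{d} κ e^{−2κ|x|} dx = 1 − e^{−2κd} = 1 − e^{−1.731} = 0.8230.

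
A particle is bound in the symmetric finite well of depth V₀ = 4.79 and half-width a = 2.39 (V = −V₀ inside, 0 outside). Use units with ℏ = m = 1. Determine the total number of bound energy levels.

N = 5

The dimensionless depth is z₀ = a√(2mV₀)/ℏ = 2.39 × √(9.580) = 7.397.
A new bound state (alternating even/odd) appears each time z₀ passes a multiple of π/2, so N = ⌊2z₀/π⌋ + 1 = ⌊4.709⌋ + 1 = 5.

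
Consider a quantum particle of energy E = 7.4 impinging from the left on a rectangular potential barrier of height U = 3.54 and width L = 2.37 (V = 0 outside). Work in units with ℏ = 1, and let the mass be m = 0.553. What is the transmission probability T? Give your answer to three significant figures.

T = 0.904

Above the barrier the interior wavenumber is k₂ = √(2m(E − U))/ℏ = 2.066, giving phase k₂L = 4.897.
Matching at both interfaces gives T⁻¹ = 1 + U² sin²(k₂L) / [4E(E − U)] = 1.106, hence T = 0.904.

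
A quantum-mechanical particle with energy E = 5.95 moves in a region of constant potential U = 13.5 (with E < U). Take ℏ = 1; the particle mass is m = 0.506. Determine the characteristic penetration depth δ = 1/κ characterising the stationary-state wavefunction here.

δ = 0.362

Since E < U the TISE in this region is ψ'' = κ²ψ with κ = √(2m(U − E))/ℏ.
κ = √(2 × 0.506 × 7.55) = 2.764. The penetration depth is δ = 1/κ = 0.362.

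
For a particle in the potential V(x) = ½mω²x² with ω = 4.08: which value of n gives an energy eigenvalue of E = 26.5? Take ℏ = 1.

n = 6

E_n = ℏω(n + ½) ⇒ n = E/(ℏω) − ½ = 26.5/4.08 − 0.5 = 5.995 → n = 6.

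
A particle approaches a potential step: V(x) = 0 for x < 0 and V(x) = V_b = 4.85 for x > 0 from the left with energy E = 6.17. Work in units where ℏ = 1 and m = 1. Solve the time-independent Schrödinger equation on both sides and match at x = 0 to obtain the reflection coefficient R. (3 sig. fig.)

On each side the TISE gives plane waves with k = √(2m(E − V))/ℏ: k₁ = √(2·1·6.17) = 3.513, k₂ = √(2·1·1.32) = 1.625.
Continuity of ψ and ψ′ at the step yields the reflection amplitude r = (k₁ − k₂)/(k₁ + k₂) = 0.3675; thus R = |r|² = 0.1350, T = 0.8650.

R = 0.135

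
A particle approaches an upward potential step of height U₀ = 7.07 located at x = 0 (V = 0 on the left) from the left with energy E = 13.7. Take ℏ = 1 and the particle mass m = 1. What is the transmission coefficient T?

T = 0.968

The wavenumbers are k₁ = √(2mE)/ℏ = 5.235 on the left and k₂ = √(2m(E − U₀))/ℏ = 3.641 on the right.
Continuity of ψ and ψ′ at the step yields the reflection amplitude r = (k₁ − k₂)/(k₁ + k₂) = 0.1795; thus R = |r|² = 0.03221, T = 0.9678.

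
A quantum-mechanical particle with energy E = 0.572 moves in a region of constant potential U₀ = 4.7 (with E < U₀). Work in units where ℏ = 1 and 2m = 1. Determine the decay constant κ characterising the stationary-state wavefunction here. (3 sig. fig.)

Since E < U₀ the TISE in this region is ψ'' = κ²ψ with κ = √(2m(U₀ − E))/ℏ.
κ = √(2 × 0.5 × 4.128) = 2.032.

κ = 2.03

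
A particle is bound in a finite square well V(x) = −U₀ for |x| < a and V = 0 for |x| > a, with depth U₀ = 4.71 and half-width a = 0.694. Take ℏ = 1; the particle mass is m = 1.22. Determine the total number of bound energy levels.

N = 2

The dimensionless depth is z₀ = a√(2mU₀)/ℏ = 0.694 × √(11.49) = 2.353.
The even/odd transcendental equations gain one root per π/2 in z₀, giving N = 1 + ⌊2z₀/π⌋ = 1 + ⌊1.498⌋ = 2.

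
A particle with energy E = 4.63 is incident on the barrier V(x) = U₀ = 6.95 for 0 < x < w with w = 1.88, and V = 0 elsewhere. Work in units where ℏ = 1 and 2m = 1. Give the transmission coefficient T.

Since E < U₀ the interior solution is evanescent with decay constant κ = √(2m(U₀ − E))/ℏ = 1.523.
κw = 2.864, sinh(κw) = 8.733.
Matching ψ, ψ′ at both faces gives T = [1 + U₀² sinh²(κw) / (4E(U₀ − E))]⁻¹ = 1/86.74 = 0.0115.

T = 0.0115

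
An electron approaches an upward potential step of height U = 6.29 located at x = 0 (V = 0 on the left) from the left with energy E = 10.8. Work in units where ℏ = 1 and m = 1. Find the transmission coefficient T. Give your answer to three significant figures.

On each side the TISE gives plane waves with k = √(2m(E − V))/ℏ: k₁ = √(2·1·10.8) = 4.648, k₂ = √(2·1·4.51) = 3.003.
Continuity of ψ and ψ′ at the step yields the reflection amplitude r = (k₁ − k₂)/(k₁ + k₂) = 0.2149; thus R = |r|² = 0.04619, T = 0.9538.

T = 0.954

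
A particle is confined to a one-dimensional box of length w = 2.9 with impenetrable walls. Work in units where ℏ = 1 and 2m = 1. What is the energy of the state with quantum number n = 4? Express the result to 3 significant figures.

Requiring ψ(0) = ψ(w) = 0 quantises k = nπ/w, hence E_n = ℏ²k²/2m = n²π²ℏ²/(2mw²).
E_4 = 4² × π² / (2 × 0.5 × 2.9²) = 18.78.

E = 18.8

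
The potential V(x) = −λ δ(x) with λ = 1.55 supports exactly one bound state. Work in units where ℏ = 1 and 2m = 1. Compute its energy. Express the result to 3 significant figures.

The bound state is ψ(x) = √κ e^{−κ|x|}. The derivative jump ψ'(0⁺) − ψ'(0⁻) = −(2mλ/ℏ²)ψ(0) fixes κ = mλ/ℏ² = 0.7750.
Then E = −ℏ²κ²/(2m) = −mλ²/(2ℏ²) = -0.6006.

E = -0.601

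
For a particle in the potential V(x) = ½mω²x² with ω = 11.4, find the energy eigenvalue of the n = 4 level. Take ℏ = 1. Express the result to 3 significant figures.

The oscillator eigenvalues are E_n = ℏω(n + ½), so E_4 = 11.4 × 4.5 = 51.30.

E = 51.3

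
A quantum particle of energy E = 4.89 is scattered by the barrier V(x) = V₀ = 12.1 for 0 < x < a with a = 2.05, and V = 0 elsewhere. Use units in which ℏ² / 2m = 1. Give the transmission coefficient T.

E < V₀: inside the barrier ψ ∝ e^{±κx} with κ = √(2m(V₀ − E))/ℏ = 2.685.
κa = 5.505, sinh(κa) = 122.9.
Matching ψ, ψ′ at both faces gives T = [1 + V₀² sinh²(κa) / (4E(V₀ − E))]⁻¹ = 1/15680 = 0.0000638.

T = 0.0000638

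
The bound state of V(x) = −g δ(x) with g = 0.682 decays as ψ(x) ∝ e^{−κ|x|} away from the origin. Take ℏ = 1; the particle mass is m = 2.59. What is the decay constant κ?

Integrate −(ℏ²/2m)ψ'' − gδ(x)ψ = Eψ from −ε to +ε: the ψ'' term gives ψ'(0⁺) − ψ'(0⁻) and the δ term gives −(2mg/ℏ²)ψ(0).
With ψ ∝ e^{−κ|x|} this yields −2κ = −2mg/ℏ², so κ = mg/ℏ² = 1.766.

κ = 1.77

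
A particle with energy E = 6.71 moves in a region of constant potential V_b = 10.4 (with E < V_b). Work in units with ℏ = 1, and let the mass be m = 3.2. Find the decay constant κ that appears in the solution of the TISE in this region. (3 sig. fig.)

κ = 4.86

Since E < V_b the TISE in this region is ψ'' = κ²ψ with κ = √(2m(V_b − E))/ℏ.
κ = √(2 × 3.2 × 3.69) = 4.860.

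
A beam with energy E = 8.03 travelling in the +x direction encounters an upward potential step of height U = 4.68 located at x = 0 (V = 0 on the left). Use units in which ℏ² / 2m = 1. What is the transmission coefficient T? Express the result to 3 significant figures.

T = 0.954

The wavenumbers are k₁ = √(2mE)/ℏ = 2.834 on the left and k₂ = √(2m(E − U))/ℏ = 1.830 on the right.
Matching ψ and ψ′ at x = 0 gives r = (k₁ − k₂)/(k₁ + k₂), so R = r² = 0.04629 and T = 1 − R = 0.9537.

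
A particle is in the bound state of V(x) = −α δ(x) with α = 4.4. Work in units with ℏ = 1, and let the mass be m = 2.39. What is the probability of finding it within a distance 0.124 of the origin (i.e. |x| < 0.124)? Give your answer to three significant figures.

The normalised bound state is ψ = √κ e^{−κ|x|} with κ = mα/ℏ² = 10.52.
P(|x| < d) = ∫_{−d}^{d} κ e^{−2κ|x|} dx = 1 − e^{−2κd} = 1 − e^{−2.608} = 0.9263.

P = 0.926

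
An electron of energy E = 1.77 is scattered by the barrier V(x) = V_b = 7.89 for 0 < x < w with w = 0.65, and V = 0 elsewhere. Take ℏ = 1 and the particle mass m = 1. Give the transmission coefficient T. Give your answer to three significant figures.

T = 0.0292

E < V_b: inside the barrier ψ ∝ e^{±κx} with κ = √(2m(V_b − E))/ℏ = 3.499.
κw = 2.274, sinh(κw) = 4.808.
Matching ψ, ψ′ at both faces gives T = [1 + V_b² sinh²(κw) / (4E(V_b − E))]⁻¹ = 1/34.21 = 0.0292.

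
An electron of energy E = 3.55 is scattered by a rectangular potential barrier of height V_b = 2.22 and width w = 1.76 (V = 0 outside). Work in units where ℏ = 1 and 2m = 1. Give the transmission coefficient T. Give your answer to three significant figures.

E > V_b: inside the barrier k₂ = √(2m(E − V_b))/ℏ = 1.153, k₂w = 2.030.
Matching at both interfaces gives T⁻¹ = 1 + V_b² sin²(k₂w) / [4E(E − V_b)] = 1.210, hence T = 0.827.

T = 0.827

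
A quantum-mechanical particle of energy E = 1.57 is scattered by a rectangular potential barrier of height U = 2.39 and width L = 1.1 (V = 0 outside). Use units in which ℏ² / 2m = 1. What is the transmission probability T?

T = 0.397

Since E < U the interior solution is evanescent with decay constant κ = √(2m(U − E))/ℏ = 0.9055.
κL = 0.9961, sinh(κL) = 1.169.
Matching ψ, ψ′ at both faces gives T = [1 + U² sinh²(κL) / (4E(U − E))]⁻¹ = 1/2.516 = 0.397.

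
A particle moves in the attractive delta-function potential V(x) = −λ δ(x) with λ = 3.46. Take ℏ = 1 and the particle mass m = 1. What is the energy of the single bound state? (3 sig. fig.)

E = -5.99

For x ≠ 0 the bound state is ψ ∝ e^{−κ|x|}; integrating the TISE across the delta gives the cusp condition 2κ = 2mλ/ℏ², so κ = 3.460.
Then E = −ℏ²κ²/(2m) = −mλ²/(2ℏ²) = -5.986.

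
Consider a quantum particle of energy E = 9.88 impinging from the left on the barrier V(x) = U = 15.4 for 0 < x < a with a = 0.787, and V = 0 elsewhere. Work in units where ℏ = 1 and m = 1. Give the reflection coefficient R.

E < U: inside the barrier ψ ∝ e^{±κx} with κ = √(2m(U − E))/ℏ = 3.323.
κa = 2.615, sinh(κa) = 6.797.
The exact tunnelling result is T⁻¹ = 1 + U² sinh²(κa) / [4E(U − E)] = 51.22, so T = 0.0195.
R = 1 − T = 0.980.

R = 0.980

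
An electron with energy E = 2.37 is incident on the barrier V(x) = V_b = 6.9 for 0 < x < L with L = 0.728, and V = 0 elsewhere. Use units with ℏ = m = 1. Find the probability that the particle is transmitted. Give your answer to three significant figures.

Since E < V_b the interior solution is evanescent with decay constant κ = √(2m(V_b − E))/ℏ = 3.010.
κL = 2.191, sinh(κL) = 4.417.
Matching ψ, ψ′ at both faces gives T = [1 + V_b² sinh²(κL) / (4E(V_b − E))]⁻¹ = 1/22.63 = 0.0442.

T = 0.0442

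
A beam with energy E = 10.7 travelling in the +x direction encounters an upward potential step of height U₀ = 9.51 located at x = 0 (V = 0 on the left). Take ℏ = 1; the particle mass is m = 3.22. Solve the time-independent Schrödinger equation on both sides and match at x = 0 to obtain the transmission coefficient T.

The wavenumbers are k₁ = √(2mE)/ℏ = 8.301 on the left and k₂ = √(2m(E − U₀))/ℏ = 2.768 on the right.
Continuity of ψ and ψ′ at the step yields the reflection amplitude r = (k₁ − k₂)/(k₁ + k₂) = 0.4998; thus R = |r|² = 0.2498, T = 0.7502.

T = 0.750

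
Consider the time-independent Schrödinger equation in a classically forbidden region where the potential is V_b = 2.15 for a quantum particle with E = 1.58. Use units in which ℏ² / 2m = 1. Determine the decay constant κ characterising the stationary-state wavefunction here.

κ = 0.755

Since E < V_b the TISE in this region is ψ'' = κ²ψ with κ = √(2m(V_b − E))/ℏ.
κ = √(2 × 0.5 × 0.57) = 0.7550.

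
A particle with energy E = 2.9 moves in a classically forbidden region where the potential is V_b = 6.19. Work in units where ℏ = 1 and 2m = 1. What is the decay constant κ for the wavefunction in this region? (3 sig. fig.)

Since E < V_b the TISE in this region is ψ'' = κ²ψ with κ = √(2m(V_b − E))/ℏ.
κ = √(2 × 0.5 × 3.29) = 1.814.

κ = 1.81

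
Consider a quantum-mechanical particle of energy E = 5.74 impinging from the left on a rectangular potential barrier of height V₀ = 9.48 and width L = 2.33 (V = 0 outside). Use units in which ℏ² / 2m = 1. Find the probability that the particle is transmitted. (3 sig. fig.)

E < V₀: inside the barrier ψ ∝ e^{±κx} with κ = √(2m(V₀ − E))/ℏ = 1.934.
κL = 4.506, sinh(κL) = 45.27.
Matching ψ, ψ′ at both faces gives T = [1 + V₀² sinh²(κL) / (4E(V₀ − E))]⁻¹ = 1/2146 = 0.000466.

T = 0.000466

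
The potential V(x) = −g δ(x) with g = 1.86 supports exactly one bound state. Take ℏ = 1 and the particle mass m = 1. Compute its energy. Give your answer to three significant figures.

The bound state is ψ(x) = √κ e^{−κ|x|}. The derivative jump ψ'(0⁺) − ψ'(0⁻) = −(2mg/ℏ²)ψ(0) fixes κ = mg/ℏ² = 1.860.
Then E = −ℏ²κ²/(2m) = −mg²/(2ℏ²) = -1.730.

E = -1.73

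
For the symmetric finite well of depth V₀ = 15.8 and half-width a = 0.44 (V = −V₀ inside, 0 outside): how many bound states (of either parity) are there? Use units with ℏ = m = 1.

N = 2

The dimensionless depth is z₀ = a√(2mV₀)/ℏ = 0.44 × √(31.60) = 2.473.
A new bound state (alternating even/odd) appears each time z₀ passes a multiple of π/2, so N = ⌊2z₀/π⌋ + 1 = ⌊1.575⌋ + 1 = 2.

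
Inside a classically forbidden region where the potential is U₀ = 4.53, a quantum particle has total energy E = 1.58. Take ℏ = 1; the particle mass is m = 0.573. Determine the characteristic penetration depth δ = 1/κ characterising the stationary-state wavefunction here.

δ = 0.544

Since E < U₀ the TISE in this region is ψ'' = κ²ψ with κ = √(2m(U₀ − E))/ℏ.
κ = √(2 × 0.573 × 2.95) = 1.839. The penetration depth is δ = 1/κ = 0.544.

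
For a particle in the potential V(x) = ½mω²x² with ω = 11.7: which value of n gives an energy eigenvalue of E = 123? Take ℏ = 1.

Invert E_n = (n + ½)ℏω: n = E/ℏω − ½ = 10.013, so n = 10.

n = 10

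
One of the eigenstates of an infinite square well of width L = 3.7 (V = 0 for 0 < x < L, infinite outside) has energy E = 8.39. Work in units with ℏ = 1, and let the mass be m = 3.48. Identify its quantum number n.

From E_n = n²π²ℏ²/(2mL²) invert to n = √(2mL²E)/(πℏ).
n = (3.7/π) × √(2 × 3.48 × 8.39) = 9.000 → n = 9.

n = 9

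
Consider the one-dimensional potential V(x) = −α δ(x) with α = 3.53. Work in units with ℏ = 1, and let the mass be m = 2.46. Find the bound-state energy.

For x ≠ 0 the bound state is ψ ∝ e^{−κ|x|}; integrating the TISE across the delta gives the cusp condition 2κ = 2mα/ℏ², so κ = 8.684.
Then E = −ℏ²κ²/(2m) = −mα²/(2ℏ²) = -15.33.

E = -15.3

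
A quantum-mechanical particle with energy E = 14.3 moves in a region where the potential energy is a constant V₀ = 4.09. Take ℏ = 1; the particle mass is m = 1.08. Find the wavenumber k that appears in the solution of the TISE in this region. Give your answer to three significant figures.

With E > V₀ the solution is oscillatory, ψ ∝ e^{±ikx} with k = √(2m(E − V₀))/ℏ.
k = √(2 × 1.08 × 10.21) = 4.696.

k = 4.70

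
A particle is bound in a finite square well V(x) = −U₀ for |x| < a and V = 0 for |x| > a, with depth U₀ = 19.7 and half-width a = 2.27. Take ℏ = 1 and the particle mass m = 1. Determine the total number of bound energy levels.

The dimensionless depth is z₀ = a√(2mU₀)/ℏ = 2.27 × √(39.40) = 14.25.
A new bound state (alternating even/odd) appears each time z₀ passes a multiple of π/2, so N = ⌊2z₀/π⌋ + 1 = ⌊9.071⌋ + 1 = 10.

N = 10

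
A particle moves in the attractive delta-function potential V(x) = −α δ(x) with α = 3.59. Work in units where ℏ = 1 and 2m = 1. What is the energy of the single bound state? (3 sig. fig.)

The bound state is ψ(x) = √κ e^{−κ|x|}. The derivative jump ψ'(0⁺) − ψ'(0⁻) = −(2mα/ℏ²)ψ(0) fixes κ = mα/ℏ² = 1.795.
Then E = −ℏ²κ²/(2m) = −mα²/(2ℏ²) = -3.222.

E = -3.22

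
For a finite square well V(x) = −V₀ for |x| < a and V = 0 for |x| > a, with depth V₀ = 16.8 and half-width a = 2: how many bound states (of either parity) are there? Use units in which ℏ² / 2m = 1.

N = 6

The dimensionless depth is z₀ = a√(2mV₀)/ℏ = 2 × √(16.80) = 8.198.
The even/odd transcendental equations gain one root per π/2 in z₀, giving N = 1 + ⌊2z₀/π⌋ = 1 + ⌊5.219⌋ = 6.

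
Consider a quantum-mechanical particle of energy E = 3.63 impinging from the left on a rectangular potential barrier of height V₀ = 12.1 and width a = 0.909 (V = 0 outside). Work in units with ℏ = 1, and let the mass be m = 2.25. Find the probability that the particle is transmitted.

T = 0.0000449

Since E < V₀ the interior solution is evanescent with decay constant κ = √(2m(V₀ − E))/ℏ = 6.174.
κa = 5.612, sinh(κa) = 136.8.
The exact tunnelling result is T⁻¹ = 1 + V₀² sinh²(κa) / [4E(V₀ − E)] = 22290, so T = 0.0000449.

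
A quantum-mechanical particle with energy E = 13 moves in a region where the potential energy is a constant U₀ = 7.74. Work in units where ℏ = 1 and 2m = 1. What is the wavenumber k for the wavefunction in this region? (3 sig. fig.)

With E > U₀ the solution is oscillatory, ψ ∝ e^{±ikx} with k = √(2m(E − U₀))/ℏ.
k = √(2 × 0.5 × 5.26) = 2.293.

k = 2.29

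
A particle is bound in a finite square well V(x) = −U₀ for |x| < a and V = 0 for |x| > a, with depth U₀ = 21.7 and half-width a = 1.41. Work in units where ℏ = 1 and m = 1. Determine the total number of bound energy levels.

Define the well-strength parameter z₀ = (a/ℏ)√(2mU₀) = 1.41 × √(2·1·21.7) = 9.289.
A new bound state (alternating even/odd) appears each time z₀ passes a multiple of π/2, so N = ⌊2z₀/π⌋ + 1 = ⌊5.913⌋ + 1 = 6.

N = 6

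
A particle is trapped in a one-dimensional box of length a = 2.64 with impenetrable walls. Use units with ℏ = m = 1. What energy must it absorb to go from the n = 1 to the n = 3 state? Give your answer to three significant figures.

E_n = n²π²ℏ²/(2ma²), so ΔE = (3² − 1²) π²ℏ²/(2ma²).
ΔE = 8 × π² / (2 × 1 × 2.64²) = 5.664.

ΔE = 5.66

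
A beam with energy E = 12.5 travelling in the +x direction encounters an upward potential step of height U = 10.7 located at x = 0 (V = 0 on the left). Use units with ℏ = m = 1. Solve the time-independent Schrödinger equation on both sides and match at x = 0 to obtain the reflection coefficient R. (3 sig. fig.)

The wavenumbers are k₁ = √(2mE)/ℏ = 5.000 on the left and k₂ = √(2m(E − U))/ℏ = 1.897 on the right.
Matching ψ and ψ′ at x = 0 gives r = (k₁ − k₂)/(k₁ + k₂), so R = r² = 0.2023 and T = 1 − R = 0.7977.

R = 0.202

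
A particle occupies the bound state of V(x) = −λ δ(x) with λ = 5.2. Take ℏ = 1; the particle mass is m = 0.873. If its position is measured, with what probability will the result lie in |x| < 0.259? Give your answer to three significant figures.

P = 0.905

The normalised bound state is ψ = √κ e^{−κ|x|} with κ = mλ/ℏ² = 4.540.
P(|x| < d) = ∫_{−d}^{d} κ e^{−2κ|x|} dx = 1 − e^{−2κd} = 1 − e^{−2.352} = 0.9048.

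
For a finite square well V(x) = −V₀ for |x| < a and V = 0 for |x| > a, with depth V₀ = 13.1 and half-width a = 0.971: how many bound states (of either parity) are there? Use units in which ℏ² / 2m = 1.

Define the well-strength parameter z₀ = (a/ℏ)√(2mV₀) = 0.971 × √(2·0.5·13.1) = 3.514.
A new bound state (alternating even/odd) appears each time z₀ passes a multiple of π/2, so N = ⌊2z₀/π⌋ + 1 = ⌊2.237⌋ + 1 = 3.

N = 3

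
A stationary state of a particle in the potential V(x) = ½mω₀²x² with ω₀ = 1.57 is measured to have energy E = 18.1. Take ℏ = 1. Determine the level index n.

n = 11

E_n = ℏω₀(n + ½) ⇒ n = E/(ℏω₀) − ½ = 18.1/1.57 − 0.5 = 11.029 → n = 11.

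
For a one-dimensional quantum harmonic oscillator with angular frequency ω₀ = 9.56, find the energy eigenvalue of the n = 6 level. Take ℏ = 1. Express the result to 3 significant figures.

Using E_n = (n + ½)ℏω₀: E_6 = 6.5 × 9.56 = 62.14.

E = 62.1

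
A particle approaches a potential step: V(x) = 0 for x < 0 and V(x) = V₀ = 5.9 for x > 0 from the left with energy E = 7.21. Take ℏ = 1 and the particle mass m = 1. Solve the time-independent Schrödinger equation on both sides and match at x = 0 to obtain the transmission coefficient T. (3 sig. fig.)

T = 0.838

The wavenumbers are k₁ = √(2mE)/ℏ = 3.797 on the left and k₂ = √(2m(E − V₀))/ℏ = 1.619 on the right.
Matching ψ and ψ′ at x = 0 gives r = (k₁ − k₂)/(k₁ + k₂), so R = r² = 0.1618 and T = 1 − R = 0.8382.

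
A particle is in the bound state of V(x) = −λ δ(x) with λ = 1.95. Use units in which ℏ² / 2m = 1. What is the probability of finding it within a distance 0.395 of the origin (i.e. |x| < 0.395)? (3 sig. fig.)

P = 0.537

The normalised bound state is ψ = √κ e^{−κ|x|} with κ = mλ/ℏ² = 0.9750.
P(|x| < d) = ∫_{−d}^{d} κ e^{−2κ|x|} dx = 1 − e^{−2κd} = 1 − e^{−0.7703} = 0.5371.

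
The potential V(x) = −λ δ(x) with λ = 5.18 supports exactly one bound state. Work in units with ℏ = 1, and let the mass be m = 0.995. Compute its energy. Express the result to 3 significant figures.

E = -13.3

For x ≠ 0 the bound state is ψ ∝ e^{−κ|x|}; integrating the TISE across the delta gives the cusp condition 2κ = 2mλ/ℏ², so κ = 5.154.
Then E = −ℏ²κ²/(2m) = −mλ²/(2ℏ²) = -13.35.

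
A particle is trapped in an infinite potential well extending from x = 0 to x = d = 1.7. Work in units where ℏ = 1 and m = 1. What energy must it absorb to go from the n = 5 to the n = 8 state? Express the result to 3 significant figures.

E_n = n²π²ℏ²/(2md²), so ΔE = (8² − 5²) π²ℏ²/(2md²).
ΔE = 39 × π² / (2 × 1 × 1.7²) = 66.59.

ΔE = 66.6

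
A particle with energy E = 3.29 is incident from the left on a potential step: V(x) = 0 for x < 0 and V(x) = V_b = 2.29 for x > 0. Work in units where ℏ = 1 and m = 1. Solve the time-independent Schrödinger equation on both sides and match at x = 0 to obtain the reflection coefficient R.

The wavenumbers are k₁ = √(2mE)/ℏ = 2.565 on the left and k₂ = √(2m(E − V_b))/ℏ = 1.414 on the right.
Continuity of ψ and ψ′ at the step yields the reflection amplitude r = (k₁ − k₂)/(k₁ + k₂) = 0.2892; thus R = |r|² = 0.08365, T = 0.9163.

R = 0.0837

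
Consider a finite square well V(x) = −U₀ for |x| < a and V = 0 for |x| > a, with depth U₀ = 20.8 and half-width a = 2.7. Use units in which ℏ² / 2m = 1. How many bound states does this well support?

Define the well-strength parameter z₀ = (a/ℏ)√(2mU₀) = 2.7 × √(2·0.5·20.8) = 12.31.
A new bound state (alternating even/odd) appears each time z₀ passes a multiple of π/2, so N = ⌊2z₀/π⌋ + 1 = ⌊7.839⌋ + 1 = 8.

N = 8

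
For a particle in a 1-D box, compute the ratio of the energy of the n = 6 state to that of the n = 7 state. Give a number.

Since E_n ∝ n², the ratio is (6/7)² = 0.734694.

0.734694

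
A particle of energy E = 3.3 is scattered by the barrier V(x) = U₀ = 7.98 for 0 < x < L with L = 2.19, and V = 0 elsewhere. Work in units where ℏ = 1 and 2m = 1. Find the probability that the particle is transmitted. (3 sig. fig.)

T = 0.000298

E < U₀: inside the barrier ψ ∝ e^{±κx} with κ = √(2m(U₀ − E))/ℏ = 2.163.
κL = 4.738, sinh(κL) = 57.08.
Matching ψ, ψ′ at both faces gives T = [1 + U₀² sinh²(κL) / (4E(U₀ − E))]⁻¹ = 1/3360 = 0.000298.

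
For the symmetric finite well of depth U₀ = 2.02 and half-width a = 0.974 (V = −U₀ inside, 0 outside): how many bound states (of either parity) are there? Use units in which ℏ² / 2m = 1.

Define the well-strength parameter z₀ = (a/ℏ)√(2mU₀) = 0.974 × √(2·0.5·2.02) = 1.384.
The even/odd transcendental equations gain one root per π/2 in z₀, giving N = 1 + ⌊2z₀/π⌋ = 1 + ⌊0.8813⌋ = 1.

N = 1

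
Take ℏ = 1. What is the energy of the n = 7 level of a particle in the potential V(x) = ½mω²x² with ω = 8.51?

E = 63.8

Using E_n = (n + ½)ℏω: E_7 = 7.5 × 8.51 = 63.83.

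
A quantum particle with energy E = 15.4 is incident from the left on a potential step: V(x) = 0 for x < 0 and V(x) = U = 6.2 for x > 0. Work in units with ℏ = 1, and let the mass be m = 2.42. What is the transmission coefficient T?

On each side the TISE gives plane waves with k = √(2m(E − V))/ℏ: k₁ = √(2·2.42·15.4) = 8.633, k₂ = √(2·2.42·9.2) = 6.673.
Continuity of ψ and ψ′ at the step yields the reflection amplitude r = (k₁ − k₂)/(k₁ + k₂) = 0.1281; thus R = |r|² = 0.01641, T = 0.9836.

T = 0.984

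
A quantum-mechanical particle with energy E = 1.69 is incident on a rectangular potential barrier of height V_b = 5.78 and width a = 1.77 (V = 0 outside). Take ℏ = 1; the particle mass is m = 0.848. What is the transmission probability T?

Since E < V_b the interior solution is evanescent with decay constant κ = √(2m(V_b − E))/ℏ = 2.634.
κa = 4.662, sinh(κa) = 52.91.
The exact tunnelling result is T⁻¹ = 1 + V_b² sinh²(κa) / [4E(V_b − E)] = 3383, so T = 0.000296.

T = 0.000296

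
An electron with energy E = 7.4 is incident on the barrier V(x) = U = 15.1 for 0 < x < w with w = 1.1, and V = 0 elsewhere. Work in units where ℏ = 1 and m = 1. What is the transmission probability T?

Since E < U the interior solution is evanescent with decay constant κ = √(2m(U − E))/ℏ = 3.924.
κw = 4.317, sinh(κw) = 37.46.
The exact tunnelling result is T⁻¹ = 1 + U² sinh²(κw) / [4E(U − E)] = 1405, so T = 0.000712.

T = 0.000712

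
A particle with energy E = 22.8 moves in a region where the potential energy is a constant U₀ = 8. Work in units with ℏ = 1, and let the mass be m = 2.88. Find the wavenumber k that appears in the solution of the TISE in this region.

With E > U₀ the solution is oscillatory, ψ ∝ e^{±ikx} with k = √(2m(E − U₀))/ℏ.
k = √(2 × 2.88 × 14.8) = 9.233.

k = 9.23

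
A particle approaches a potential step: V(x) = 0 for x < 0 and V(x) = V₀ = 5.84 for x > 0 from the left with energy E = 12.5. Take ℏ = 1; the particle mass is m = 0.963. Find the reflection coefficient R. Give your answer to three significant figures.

R = 0.0244

On each side the TISE gives plane waves with k = √(2m(E − V))/ℏ: k₁ = √(2·0.963·12.5) = 4.907, k₂ = √(2·0.963·6.66) = 3.582.
Matching ψ and ψ′ at x = 0 gives r = (k₁ − k₂)/(k₁ + k₂), so R = r² = 0.02437 and T = 1 − R = 0.9756.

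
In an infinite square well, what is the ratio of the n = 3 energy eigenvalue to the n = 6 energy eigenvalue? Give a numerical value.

0.25

E_n = n²π²ℏ²/(2mL²) so the ratio is n₂²/n₁² = 9/36 = 0.25.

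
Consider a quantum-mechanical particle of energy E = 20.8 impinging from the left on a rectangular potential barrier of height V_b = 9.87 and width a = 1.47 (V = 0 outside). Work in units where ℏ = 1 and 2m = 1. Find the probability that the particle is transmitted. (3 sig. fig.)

Above the barrier the interior wavenumber is k₂ = √(2m(E − V_b))/ℏ = 3.306, giving phase k₂a = 4.860.
T = [1 + V_b² sin²(k₂a) / (4E(E − V_b))]⁻¹ = 1/1.105 = 0.905.

T = 0.905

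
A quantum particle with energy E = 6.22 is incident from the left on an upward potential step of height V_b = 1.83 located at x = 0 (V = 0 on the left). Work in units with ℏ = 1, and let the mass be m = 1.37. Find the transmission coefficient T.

T = 0.992

On each side the TISE gives plane waves with k = √(2m(E − V))/ℏ: k₁ = √(2·1.37·6.22) = 4.128, k₂ = √(2·1.37·4.39) = 3.468.
Continuity of ψ and ψ′ at the step yields the reflection amplitude r = (k₁ − k₂)/(k₁ + k₂) = 0.08689; thus R = |r|² = 0.007550, T = 0.9925.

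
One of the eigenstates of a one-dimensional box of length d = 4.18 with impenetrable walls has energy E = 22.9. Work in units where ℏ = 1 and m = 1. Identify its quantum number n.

n = 9

For an infinite well E_n = n²π²ℏ²/(2md²), so n = (d/πℏ)√(2mE).
n = (4.18/π) × √(2 × 1 × 22.9) = 9.004 → n = 9.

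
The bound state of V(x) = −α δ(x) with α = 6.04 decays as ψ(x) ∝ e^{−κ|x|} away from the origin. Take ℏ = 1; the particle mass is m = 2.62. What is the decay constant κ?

Integrate −(ℏ²/2m)ψ'' − αδ(x)ψ = Eψ from −ε to +ε: the ψ'' term gives ψ'(0⁺) − ψ'(0⁻) and the δ term gives −(2mα/ℏ²)ψ(0).
With ψ ∝ e^{−κ|x|} this yields −2κ = −2mα/ℏ², so κ = mα/ℏ² = 15.82.

κ = 15.8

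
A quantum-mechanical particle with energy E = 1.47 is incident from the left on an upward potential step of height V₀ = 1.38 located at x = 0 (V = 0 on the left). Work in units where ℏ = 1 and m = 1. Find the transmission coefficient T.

T = 0.636

On each side the TISE gives plane waves with k = √(2m(E − V))/ℏ: k₁ = √(2·1·1.47) = 1.715, k₂ = √(2·1·0.09) = 0.4243.
Continuity of ψ and ψ′ at the step yields the reflection amplitude r = (k₁ − k₂)/(k₁ + k₂) = 0.6033; thus R = |r|² = 0.3640, T = 0.6360.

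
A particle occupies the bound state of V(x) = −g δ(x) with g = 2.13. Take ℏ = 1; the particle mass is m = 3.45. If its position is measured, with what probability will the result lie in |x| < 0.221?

The normalised bound state is ψ = √κ e^{−κ|x|} with κ = mg/ℏ² = 7.349.
P(|x| < d) = ∫_{−d}^{d} κ e^{−2κ|x|} dx = 1 − e^{−2κd} = 1 − e^{−3.248} = 0.9611.

P = 0.961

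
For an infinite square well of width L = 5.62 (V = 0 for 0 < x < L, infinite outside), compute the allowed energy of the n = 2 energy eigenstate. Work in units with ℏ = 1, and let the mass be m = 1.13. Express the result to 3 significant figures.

E = 0.553

The infinite-well eigenfunctions ψ_n = √(2/L) sin(nπx/L) vanish at both walls, giving E_n = n²π²ℏ²/(2mL²).
E_2 = 2² × π² / (2 × 1.13 × 5.62²) = 0.5531.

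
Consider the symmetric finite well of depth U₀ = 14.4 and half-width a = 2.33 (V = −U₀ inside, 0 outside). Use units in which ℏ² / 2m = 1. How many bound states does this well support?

N = 6

The dimensionless depth is z₀ = a√(2mU₀)/ℏ = 2.33 × √(14.40) = 8.842.
The even/odd transcendental equations gain one root per π/2 in z₀, giving N = 1 + ⌊2z₀/π⌋ = 1 + ⌊5.629⌋ = 6.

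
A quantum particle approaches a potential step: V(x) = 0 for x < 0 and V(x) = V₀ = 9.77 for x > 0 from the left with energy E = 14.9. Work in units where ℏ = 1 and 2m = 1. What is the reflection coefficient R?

R = 0.0678

The wavenumbers are k₁ = √(2mE)/ℏ = 3.860 on the left and k₂ = √(2m(E − V₀))/ℏ = 2.265 on the right.
Continuity of ψ and ψ′ at the step yields the reflection amplitude r = (k₁ − k₂)/(k₁ + k₂) = 0.2604; thus R = |r|² = 0.06782, T = 0.9322.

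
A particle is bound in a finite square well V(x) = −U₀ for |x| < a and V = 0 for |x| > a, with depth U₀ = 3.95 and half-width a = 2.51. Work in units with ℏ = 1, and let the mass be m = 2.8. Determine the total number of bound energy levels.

N = 8

Define the well-strength parameter z₀ = (a/ℏ)√(2mU₀) = 2.51 × √(2·2.8·3.95) = 11.81.
The even/odd transcendental equations gain one root per π/2 in z₀, giving N = 1 + ⌊2z₀/π⌋ = 1 + ⌊7.515⌋ = 8.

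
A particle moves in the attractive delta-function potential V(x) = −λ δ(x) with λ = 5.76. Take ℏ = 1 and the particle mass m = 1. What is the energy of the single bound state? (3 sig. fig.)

The bound state is ψ(x) = √κ e^{−κ|x|}. The derivative jump ψ'(0⁺) − ψ'(0⁻) = −(2mλ/ℏ²)ψ(0) fixes κ = mλ/ℏ² = 5.760.
Then E = −ℏ²κ²/(2m) = −mλ²/(2ℏ²) = -16.59.

E = -16.6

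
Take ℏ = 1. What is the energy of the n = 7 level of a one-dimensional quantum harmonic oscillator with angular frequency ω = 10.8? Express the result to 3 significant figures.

E = 81.0

The oscillator eigenvalues are E_n = ℏω(n + ½), so E_7 = 10.8 × 7.5 = 81.00.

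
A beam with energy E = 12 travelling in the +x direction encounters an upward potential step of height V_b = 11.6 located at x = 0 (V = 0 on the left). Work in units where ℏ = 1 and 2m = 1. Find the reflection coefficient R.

On each side the TISE gives plane waves with k = √(2m(E − V))/ℏ: k₁ = √(2·½·12) = 3.464, k₂ = √(2·½·0.4) = 0.6325.
Matching ψ and ψ′ at x = 0 gives r = (k₁ − k₂)/(k₁ + k₂), so R = r² = 0.4778 and T = 1 − R = 0.5222.

R = 0.478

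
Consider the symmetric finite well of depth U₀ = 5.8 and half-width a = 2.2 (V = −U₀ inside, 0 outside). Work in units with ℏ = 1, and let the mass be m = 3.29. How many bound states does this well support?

The dimensionless depth is z₀ = a√(2mU₀)/ℏ = 2.2 × √(38.16) = 13.59.
The even/odd transcendental equations gain one root per π/2 in z₀, giving N = 1 + ⌊2z₀/π⌋ = 1 + ⌊8.652⌋ = 9.

N = 9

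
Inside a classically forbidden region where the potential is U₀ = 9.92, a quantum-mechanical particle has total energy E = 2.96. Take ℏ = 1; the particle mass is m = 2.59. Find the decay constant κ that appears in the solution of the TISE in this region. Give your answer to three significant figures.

κ = 6.00

Since E < U₀ the TISE in this region is ψ'' = κ²ψ with κ = √(2m(U₀ − E))/ℏ.
κ = √(2 × 2.59 × 6.96) = 6.004.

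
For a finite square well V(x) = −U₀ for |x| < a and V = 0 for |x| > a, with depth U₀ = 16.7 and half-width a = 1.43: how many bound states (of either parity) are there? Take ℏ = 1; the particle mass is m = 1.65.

Define the well-strength parameter z₀ = (a/ℏ)√(2mU₀) = 1.43 × √(2·1.65·16.7) = 10.62.
A new bound state (alternating even/odd) appears each time z₀ passes a multiple of π/2, so N = ⌊2z₀/π⌋ + 1 = ⌊6.758⌋ + 1 = 7.

N = 7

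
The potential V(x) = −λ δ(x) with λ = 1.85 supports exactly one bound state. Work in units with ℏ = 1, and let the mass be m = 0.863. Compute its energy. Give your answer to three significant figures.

The bound state is ψ(x) = √κ e^{−κ|x|}. The derivative jump ψ'(0⁺) − ψ'(0⁻) = −(2mλ/ℏ²)ψ(0) fixes κ = mλ/ℏ² = 1.597.
Then E = −ℏ²κ²/(2m) = −mλ²/(2ℏ²) = -1.477.

E = -1.48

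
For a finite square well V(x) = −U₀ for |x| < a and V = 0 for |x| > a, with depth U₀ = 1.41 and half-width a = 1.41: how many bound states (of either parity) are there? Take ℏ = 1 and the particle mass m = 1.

N = 2

Define the well-strength parameter z₀ = (a/ℏ)√(2mU₀) = 1.41 × √(2·1·1.41) = 2.368.
A new bound state (alternating even/odd) appears each time z₀ passes a multiple of π/2, so N = ⌊2z₀/π⌋ + 1 = ⌊1.507⌋ + 1 = 2.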